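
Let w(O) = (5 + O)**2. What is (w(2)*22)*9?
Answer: 9702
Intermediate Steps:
(w(2)*22)*9 = ((5 + 2)**2*22)*9 = (7**2*22)*9 = (49*22)*9 = 1078*9 = 9702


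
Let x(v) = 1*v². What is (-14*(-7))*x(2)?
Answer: 392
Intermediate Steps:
x(v) = v²
(-14*(-7))*x(2) = -14*(-7)*2² = 98*4 = 392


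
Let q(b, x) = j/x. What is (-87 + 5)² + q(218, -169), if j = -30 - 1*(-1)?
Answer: 1136385/169 ≈ 6724.2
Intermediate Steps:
j = -29 (j = -30 + 1 = -29)
q(b, x) = -29/x
(-87 + 5)² + q(218, -169) = (-87 + 5)² - 29/(-169) = (-82)² - 29*(-1/169) = 6724 + 29/169 = 1136385/169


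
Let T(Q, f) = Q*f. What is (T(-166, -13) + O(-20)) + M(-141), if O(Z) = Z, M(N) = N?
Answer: 1997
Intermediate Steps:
(T(-166, -13) + O(-20)) + M(-141) = (-166*(-13) - 20) - 141 = (2158 - 20) - 141 = 2138 - 141 = 1997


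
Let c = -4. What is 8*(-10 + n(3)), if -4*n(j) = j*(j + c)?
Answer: -74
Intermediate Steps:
n(j) = -j*(-4 + j)/4 (n(j) = -j*(j - 4)/4 = -j*(-4 + j)/4)
8*(-10 + n(3)) = 8*(-10 + (¼)*3*(4 - 1*3)) = 8*(-10 + (¼)*3*(4 - 3)) = 8*(-10 + (¼)*3*1) = 8*(-10 + ¾) = 8*(-37/4) = -74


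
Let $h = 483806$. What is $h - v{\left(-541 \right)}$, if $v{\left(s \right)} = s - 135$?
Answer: $484482$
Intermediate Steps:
$v{\left(s \right)} = -135 + s$
$h - v{\left(-541 \right)} = 483806 - \left(-135 - 541\right) = 483806 - -676 = 483806 + 676 = 484482$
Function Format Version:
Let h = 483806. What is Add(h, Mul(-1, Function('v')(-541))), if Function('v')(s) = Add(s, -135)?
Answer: 484482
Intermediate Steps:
Function('v')(s) = Add(-135, s)
Add(h, Mul(-1, Function('v')(-541))) = Add(483806, Mul(-1, Add(-135, -541))) = Add(483806, Mul(-1, -676)) = Add(483806, 676) = 484482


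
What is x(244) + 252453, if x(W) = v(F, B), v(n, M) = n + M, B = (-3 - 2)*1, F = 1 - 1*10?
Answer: 252439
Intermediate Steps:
F = -9 (F = 1 - 10 = -9)
B = -5 (B = -5*1 = -5)
v(n, M) = M + n
x(W) = -14 (x(W) = -5 - 9 = -14)
x(244) + 252453 = -14 + 252453 = 252439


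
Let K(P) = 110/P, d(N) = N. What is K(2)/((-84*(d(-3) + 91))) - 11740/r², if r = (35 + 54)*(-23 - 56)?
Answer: -255064085/33220293792 ≈ -0.0076780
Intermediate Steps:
r = -7031 (r = 89*(-79) = -7031)
K(2)/((-84*(d(-3) + 91))) - 11740/r² = (110/2)/((-84*(-3 + 91))) - 11740/((-7031)²) = (110*(½))/((-84*88)) - 11740/49434961 = 55/(-7392) - 11740*1/49434961 = 55*(-1/7392) - 11740/49434961 = -5/672 - 11740/49434961 = -255064085/33220293792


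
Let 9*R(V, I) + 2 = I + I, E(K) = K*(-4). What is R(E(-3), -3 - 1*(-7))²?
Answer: 4/9 ≈ 0.44444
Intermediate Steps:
E(K) = -4*K
R(V, I) = -2/9 + 2*I/9 (R(V, I) = -2/9 + (I + I)/9 = -2/9 + (2*I)/9 = -2/9 + 2*I/9)
R(E(-3), -3 - 1*(-7))² = (-2/9 + 2*(-3 - 1*(-7))/9)² = (-2/9 + 2*(-3 + 7)/9)² = (-2/9 + (2/9)*4)² = (-2/9 + 8/9)² = (⅔)² = 4/9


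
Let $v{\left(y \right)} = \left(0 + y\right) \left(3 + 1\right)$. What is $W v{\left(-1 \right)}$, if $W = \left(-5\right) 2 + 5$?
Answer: $20$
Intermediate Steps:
$v{\left(y \right)} = 4 y$ ($v{\left(y \right)} = y 4 = 4 y$)
$W = -5$ ($W = -10 + 5 = -5$)
$W v{\left(-1 \right)} = - 5 \cdot 4 \left(-1\right) = \left(-5\right) \left(-4\right) = 20$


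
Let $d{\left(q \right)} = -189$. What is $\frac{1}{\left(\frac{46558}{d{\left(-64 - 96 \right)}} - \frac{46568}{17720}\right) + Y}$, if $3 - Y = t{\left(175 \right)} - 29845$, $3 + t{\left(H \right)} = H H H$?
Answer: $- \frac{418635}{2231229505879} \approx -1.8763 \cdot 10^{-7}$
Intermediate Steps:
$t{\left(H \right)} = -3 + H^{3}$ ($t{\left(H \right)} = -3 + H H H = -3 + H^{2} H = -3 + H^{3}$)
$Y = -5329524$ ($Y = 3 - \left(\left(-3 + 175^{3}\right) - 29845\right) = 3 - \left(\left(-3 + 5359375\right) - 29845\right) = 3 - \left(5359372 - 29845\right) = 3 - 5329527 = -5329524$)
$\frac{1}{\left(\frac{46558}{d{\left(-64 - 96 \right)}} - \frac{46568}{17720}\right) + Y} = \frac{1}{\left(\frac{46558}{-189} - \frac{46568}{17720}\right) - 5329524} = \frac{1}{\left(46558 \left(- \frac{1}{189}\right) - \frac{5821}{2215}\right) - 5329524} = \frac{1}{\left(- \frac{46558}{189} - \frac{5821}{2215}\right) - 5329524} = \frac{1}{- \frac{104226139}{418635} - 5329524} = \frac{1}{- \frac{2231229505879}{418635}} = - \frac{418635}{2231229505879}$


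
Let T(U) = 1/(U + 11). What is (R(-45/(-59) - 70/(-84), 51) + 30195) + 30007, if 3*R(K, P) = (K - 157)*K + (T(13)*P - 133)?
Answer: 45170676839/751896 ≈ 60076.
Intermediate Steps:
T(U) = 1/(11 + U)
R(K, P) = -133/3 + P/72 + K*(-157 + K)/3 (R(K, P) = ((K - 157)*K + (P/(11 + 13) - 133))/3 = ((-157 + K)*K + (P/24 - 133))/3 = (K*(-157 + K) + (P/24 - 133))/3 = (K*(-157 + K) + (-133 + P/24))/3 = (-133 + P/24 + K*(-157 + K))/3 = -133/3 + P/72 + K*(-157 + K)/3)
(R(-45/(-59) - 70/(-84), 51) + 30195) + 30007 = ((-133/3 - 157*(-45/(-59) - 70/(-84))/3 + (-45/(-59) - 70/(-84))**2/3 + (1/72)*51) + 30195) + 30007 = ((-133/3 - 157*(-45*(-1/59) - 70*(-1/84))/3 + (-45*(-1/59) - 70*(-1/84))**2/3 + 17/24) + 30195) + 30007 = ((-133/3 - 157*(45/59 + 5/6)/3 + (45/59 + 5/6)**2/3 + 17/24) + 30195) + 30007 = ((-133/3 - 157/3*565/354 + (565/354)**2/3 + 17/24) + 30195) + 30007 = ((-133/3 - 88705/1062 + (1/3)*(319225/125316) + 17/24) + 30195) + 30007 = ((-133/3 - 88705/1062 + 319225/375948 + 17/24) + 30195) + 30007 = (-94966153/751896 + 30195) + 30007 = 22608533567/751896 + 30007 = 45170676839/751896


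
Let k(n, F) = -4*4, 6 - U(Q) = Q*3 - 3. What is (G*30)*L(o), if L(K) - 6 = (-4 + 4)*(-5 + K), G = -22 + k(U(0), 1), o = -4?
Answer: -6840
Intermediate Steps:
U(Q) = 9 - 3*Q (U(Q) = 6 - (Q*3 - 3) = 6 - (3*Q - 3) = 6 - (-3 + 3*Q) = 6 + (3 - 3*Q) = 9 - 3*Q)
k(n, F) = -16
G = -38 (G = -22 - 16 = -38)
L(K) = 6 (L(K) = 6 + (-4 + 4)*(-5 + K) = 6 + 0*(-5 + K) = 6 + 0 = 6)
(G*30)*L(o) = -38*30*6 = -1140*6 = -6840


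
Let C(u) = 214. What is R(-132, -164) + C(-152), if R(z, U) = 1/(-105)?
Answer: 22469/105 ≈ 213.99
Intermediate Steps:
R(z, U) = -1/105
R(-132, -164) + C(-152) = -1/105 + 214 = 22469/105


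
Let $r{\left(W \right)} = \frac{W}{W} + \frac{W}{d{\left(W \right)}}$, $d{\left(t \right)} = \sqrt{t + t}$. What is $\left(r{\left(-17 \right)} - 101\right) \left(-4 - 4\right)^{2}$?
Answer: $-6400 + 32 i \sqrt{34} \approx -6400.0 + 186.59 i$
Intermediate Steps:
$d{\left(t \right)} = \sqrt{2} \sqrt{t}$ ($d{\left(t \right)} = \sqrt{2 t} = \sqrt{2} \sqrt{t}$)
$r{\left(W \right)} = 1 + \frac{\sqrt{2} \sqrt{W}}{2}$ ($r{\left(W \right)} = \frac{W}{W} + \frac{W}{\sqrt{2} \sqrt{W}} = 1 + W \frac{\sqrt{2}}{2 \sqrt{W}} = 1 + \frac{\sqrt{2} \sqrt{W}}{2}$)
$\left(r{\left(-17 \right)} - 101\right) \left(-4 - 4\right)^{2} = \left(\left(1 + \frac{\sqrt{2} \sqrt{-17}}{2}\right) - 101\right) \left(-4 - 4\right)^{2} = \left(\left(1 + \frac{\sqrt{2} i \sqrt{17}}{2}\right) - 101\right) \left(-8\right)^{2} = \left(\left(1 + \frac{i \sqrt{34}}{2}\right) - 101\right) 64 = \left(-100 + \frac{i \sqrt{34}}{2}\right) 64 = -6400 + 32 i \sqrt{34}$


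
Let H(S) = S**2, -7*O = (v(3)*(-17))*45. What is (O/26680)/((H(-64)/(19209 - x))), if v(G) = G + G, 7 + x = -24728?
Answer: 2521287/9562112 ≈ 0.26367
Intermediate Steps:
x = -24735 (x = -7 - 24728 = -24735)
v(G) = 2*G
O = 4590/7 (O = -(2*3)*(-17)*45/7 = -6*(-17)*45/7 = -(-102)*45/7 = -1/7*(-4590) = 4590/7 ≈ 655.71)
(O/26680)/((H(-64)/(19209 - x))) = ((4590/7)/26680)/(((-64)**2/(19209 - 1*(-24735)))) = ((4590/7)*(1/26680))/((4096/(19209 + 24735))) = 459/(18676*((4096/43944))) = 459/(18676*((4096*(1/43944)))) = 459/(18676*(512/5493)) = (459/18676)*(5493/512) = 2521287/9562112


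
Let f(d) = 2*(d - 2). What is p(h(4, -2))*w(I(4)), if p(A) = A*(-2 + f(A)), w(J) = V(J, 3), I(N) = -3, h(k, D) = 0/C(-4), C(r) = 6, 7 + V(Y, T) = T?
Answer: 0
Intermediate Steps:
V(Y, T) = -7 + T
f(d) = -4 + 2*d (f(d) = 2*(-2 + d) = -4 + 2*d)
h(k, D) = 0 (h(k, D) = 0/6 = 0*(1/6) = 0)
w(J) = -4 (w(J) = -7 + 3 = -4)
p(A) = A*(-6 + 2*A) (p(A) = A*(-2 + (-4 + 2*A)) = A*(-6 + 2*A))
p(h(4, -2))*w(I(4)) = (2*0*(-3 + 0))*(-4) = (2*0*(-3))*(-4) = 0*(-4) = 0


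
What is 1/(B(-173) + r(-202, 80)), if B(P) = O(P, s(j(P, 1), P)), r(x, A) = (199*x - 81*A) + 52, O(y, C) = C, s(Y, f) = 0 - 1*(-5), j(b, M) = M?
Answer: -1/46621 ≈ -2.1450e-5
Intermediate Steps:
s(Y, f) = 5 (s(Y, f) = 0 + 5 = 5)
r(x, A) = 52 - 81*A + 199*x (r(x, A) = (-81*A + 199*x) + 52 = 52 - 81*A + 199*x)
B(P) = 5
1/(B(-173) + r(-202, 80)) = 1/(5 + (52 - 81*80 + 199*(-202))) = 1/(5 + (52 - 6480 - 40198)) = 1/(5 - 46626) = 1/(-46621) = -1/46621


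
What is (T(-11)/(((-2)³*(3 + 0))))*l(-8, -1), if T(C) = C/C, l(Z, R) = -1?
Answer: 1/24 ≈ 0.041667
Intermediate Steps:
T(C) = 1
(T(-11)/(((-2)³*(3 + 0))))*l(-8, -1) = (1/((-2)³*(3 + 0)))*(-1) = (1/(-8*3))*(-1) = (1/(-24))*(-1) = (1*(-1/24))*(-1) = -1/24*(-1) = 1/24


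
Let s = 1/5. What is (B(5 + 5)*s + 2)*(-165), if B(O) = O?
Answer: -660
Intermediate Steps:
s = ⅕ ≈ 0.20000
(B(5 + 5)*s + 2)*(-165) = ((5 + 5)*(⅕) + 2)*(-165) = (10*(⅕) + 2)*(-165) = (2 + 2)*(-165) = 4*(-165) = -660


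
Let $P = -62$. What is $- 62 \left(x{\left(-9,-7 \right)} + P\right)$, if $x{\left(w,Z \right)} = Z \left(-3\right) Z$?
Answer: $12958$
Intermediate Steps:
$x{\left(w,Z \right)} = - 3 Z^{2}$ ($x{\left(w,Z \right)} = - 3 Z Z = - 3 Z^{2}$)
$- 62 \left(x{\left(-9,-7 \right)} + P\right) = - 62 \left(- 3 \left(-7\right)^{2} - 62\right) = - 62 \left(\left(-3\right) 49 - 62\right) = - 62 \left(-147 - 62\right) = \left(-62\right) \left(-209\right) = 12958$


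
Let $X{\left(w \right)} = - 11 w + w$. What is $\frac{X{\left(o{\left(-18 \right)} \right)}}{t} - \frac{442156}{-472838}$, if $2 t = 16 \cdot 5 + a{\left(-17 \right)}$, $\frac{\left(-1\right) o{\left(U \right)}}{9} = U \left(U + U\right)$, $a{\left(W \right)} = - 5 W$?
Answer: $\frac{1840826002}{2600609} \approx 707.84$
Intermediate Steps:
$o{\left(U \right)} = - 18 U^{2}$ ($o{\left(U \right)} = - 9 U \left(U + U\right) = - 9 U 2 U = - 9 \cdot 2 U^{2} = - 18 U^{2}$)
$t = \frac{165}{2}$ ($t = \frac{16 \cdot 5 - -85}{2} = \frac{80 + 85}{2} = \frac{1}{2} \cdot 165 = \frac{165}{2} \approx 82.5$)
$X{\left(w \right)} = - 10 w$
$\frac{X{\left(o{\left(-18 \right)} \right)}}{t} - \frac{442156}{-472838} = \frac{\left(-10\right) \left(- 18 \left(-18\right)^{2}\right)}{\frac{165}{2}} - \frac{442156}{-472838} = - 10 \left(\left(-18\right) 324\right) \frac{2}{165} - - \frac{221078}{236419} = \left(-10\right) \left(-5832\right) \frac{2}{165} + \frac{221078}{236419} = 58320 \cdot \frac{2}{165} + \frac{221078}{236419} = \frac{7776}{11} + \frac{221078}{236419} = \frac{1840826002}{2600609}$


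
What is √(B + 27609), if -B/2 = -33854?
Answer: √95317 ≈ 308.73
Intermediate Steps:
B = 67708 (B = -2*(-33854) = 67708)
√(B + 27609) = √(67708 + 27609) = √95317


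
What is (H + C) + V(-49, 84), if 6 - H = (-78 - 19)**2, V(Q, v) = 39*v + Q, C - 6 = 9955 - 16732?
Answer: -12947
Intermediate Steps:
C = -6771 (C = 6 + (9955 - 16732) = 6 - 6777 = -6771)
V(Q, v) = Q + 39*v
H = -9403 (H = 6 - (-78 - 19)**2 = 6 - 1*(-97)**2 = 6 - 1*9409 = 6 - 9409 = -9403)
(H + C) + V(-49, 84) = (-9403 - 6771) + (-49 + 39*84) = -16174 + (-49 + 3276) = -16174 + 3227 = -12947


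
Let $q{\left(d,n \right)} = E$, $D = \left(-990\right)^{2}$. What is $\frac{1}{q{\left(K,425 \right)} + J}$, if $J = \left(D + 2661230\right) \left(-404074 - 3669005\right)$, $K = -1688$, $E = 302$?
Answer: $- \frac{1}{14831424754768} \approx -6.7424 \cdot 10^{-14}$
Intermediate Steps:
$D = 980100$
$q{\left(d,n \right)} = 302$
$J = -14831424755070$ ($J = \left(980100 + 2661230\right) \left(-404074 - 3669005\right) = 3641330 \left(-4073079\right) = -14831424755070$)
$\frac{1}{q{\left(K,425 \right)} + J} = \frac{1}{302 - 14831424755070} = \frac{1}{-14831424754768} = - \frac{1}{14831424754768}$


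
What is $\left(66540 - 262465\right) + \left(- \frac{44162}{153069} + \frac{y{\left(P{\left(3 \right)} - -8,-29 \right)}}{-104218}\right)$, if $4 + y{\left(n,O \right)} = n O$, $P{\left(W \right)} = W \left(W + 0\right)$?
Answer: $- \frac{3125506913753873}{15952545042} \approx -1.9593 \cdot 10^{5}$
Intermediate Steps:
$P{\left(W \right)} = W^{2}$ ($P{\left(W \right)} = W W = W^{2}$)
$y{\left(n,O \right)} = -4 + O n$ ($y{\left(n,O \right)} = -4 + n O = -4 + O n$)
$\left(66540 - 262465\right) + \left(- \frac{44162}{153069} + \frac{y{\left(P{\left(3 \right)} - -8,-29 \right)}}{-104218}\right) = \left(66540 - 262465\right) - \left(\frac{44162}{153069} - \frac{-4 - 29 \left(3^{2} - -8\right)}{-104218}\right) = -195925 - \left(\frac{44162}{153069} - \left(-4 - 29 \left(9 + 8\right)\right) \left(- \frac{1}{104218}\right)\right) = -195925 - \left(\frac{44162}{153069} - \left(-4 - 493\right) \left(- \frac{1}{104218}\right)\right) = -195925 - \frac{4526400023}{15952545042} = - \frac{3125506913753873}{15952545042}$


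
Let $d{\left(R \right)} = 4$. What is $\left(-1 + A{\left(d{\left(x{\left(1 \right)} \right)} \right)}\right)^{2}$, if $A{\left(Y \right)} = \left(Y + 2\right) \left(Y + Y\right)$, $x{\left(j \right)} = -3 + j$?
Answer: $2209$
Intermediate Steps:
$A{\left(Y \right)} = 2 Y \left(2 + Y\right)$ ($A{\left(Y \right)} = \left(2 + Y\right) 2 Y = 2 Y \left(2 + Y\right)$)
$\left(-1 + A{\left(d{\left(x{\left(1 \right)} \right)} \right)}\right)^{2} = \left(-1 + 2 \cdot 4 \left(2 + 4\right)\right)^{2} = \left(-1 + 2 \cdot 4 \cdot 6\right)^{2} = \left(-1 + 48\right)^{2} = 47^{2} = 2209$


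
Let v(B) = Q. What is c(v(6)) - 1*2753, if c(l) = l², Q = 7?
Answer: -2704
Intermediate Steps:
v(B) = 7
c(v(6)) - 1*2753 = 7² - 1*2753 = 49 - 2753 = -2704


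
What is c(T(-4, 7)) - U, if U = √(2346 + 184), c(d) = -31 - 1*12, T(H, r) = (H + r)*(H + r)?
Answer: -43 - √2530 ≈ -93.299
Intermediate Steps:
T(H, r) = (H + r)²
c(d) = -43 (c(d) = -31 - 12 = -43)
U = √2530 ≈ 50.299
c(T(-4, 7)) - U = -43 - √2530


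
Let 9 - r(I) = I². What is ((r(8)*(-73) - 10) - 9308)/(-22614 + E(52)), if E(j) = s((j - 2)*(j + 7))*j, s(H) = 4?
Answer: 5303/22406 ≈ 0.23668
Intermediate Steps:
r(I) = 9 - I²
E(j) = 4*j
((r(8)*(-73) - 10) - 9308)/(-22614 + E(52)) = (((9 - 1*8²)*(-73) - 10) - 9308)/(-22614 + 4*52) = (((9 - 1*64)*(-73) - 10) - 9308)/(-22614 + 208) = (((9 - 64)*(-73) - 10) - 9308)/(-22406) = ((-55*(-73) - 10) - 9308)*(-1/22406) = ((4015 - 10) - 9308)*(-1/22406) = (4005 - 9308)*(-1/22406) = -5303*(-1/22406) = 5303/22406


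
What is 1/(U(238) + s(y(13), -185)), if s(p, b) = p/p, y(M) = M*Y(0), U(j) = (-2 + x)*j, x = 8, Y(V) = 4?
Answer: 1/1429 ≈ 0.00069979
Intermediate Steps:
U(j) = 6*j (U(j) = (-2 + 8)*j = 6*j)
y(M) = 4*M (y(M) = M*4 = 4*M)
s(p, b) = 1
1/(U(238) + s(y(13), -185)) = 1/(6*238 + 1) = 1/(1428 + 1) = 1/1429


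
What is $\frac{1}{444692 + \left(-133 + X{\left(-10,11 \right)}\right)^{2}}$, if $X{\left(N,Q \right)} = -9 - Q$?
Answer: $\frac{1}{468101} \approx 2.1363 \cdot 10^{-6}$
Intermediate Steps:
$\frac{1}{444692 + \left(-133 + X{\left(-10,11 \right)}\right)^{2}} = \frac{1}{444692 + \left(-133 - 20\right)^{2}} = \frac{1}{444692 + \left(-153\right)^{2}} = \frac{1}{444692 + 23409} = \frac{1}{468101}$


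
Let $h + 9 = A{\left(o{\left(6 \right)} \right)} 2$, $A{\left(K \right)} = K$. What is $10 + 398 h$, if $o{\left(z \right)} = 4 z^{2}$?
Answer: $111052$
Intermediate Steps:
$h = 279$ ($h = -9 + 4 \cdot 6^{2} \cdot 2 = -9 + 4 \cdot 36 \cdot 2 = -9 + 144 \cdot 2 = -9 + 288 = 279$)
$10 + 398 h = 10 + 398 \cdot 279 = 10 + 111042 = 111052$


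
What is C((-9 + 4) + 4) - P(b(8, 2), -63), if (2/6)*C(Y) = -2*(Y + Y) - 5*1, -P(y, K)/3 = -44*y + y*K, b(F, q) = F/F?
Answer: -324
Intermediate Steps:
b(F, q) = 1
P(y, K) = 132*y - 3*K*y (P(y, K) = -3*(-44*y + y*K) = -3*(-44*y + K*y) = 132*y - 3*K*y)
C(Y) = -15 - 12*Y (C(Y) = 3*(-2*(Y + Y) - 5*1) = 3*(-4*Y - 5) = 3*(-5 - 4*Y) = -15 - 12*Y)
C((-9 + 4) + 4) - P(b(8, 2), -63) = (-15 - 12*((-9 + 4) + 4)) - 3*(44 - 1*(-63)) = (-15 - 12*(-5 + 4)) - 3*(44 + 63) = (-15 - 12*(-1)) - 3*107 = (-15 + 12) - 1*321 = -3 - 321 = -324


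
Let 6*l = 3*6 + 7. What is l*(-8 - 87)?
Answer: -2375/6 ≈ -395.83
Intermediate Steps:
l = 25/6 (l = (3*6 + 7)/6 = (18 + 7)/6 = (⅙)*25 = 25/6 ≈ 4.1667)
l*(-8 - 87) = 25*(-8 - 87)/6 = (25/6)*(-95) = -2375/6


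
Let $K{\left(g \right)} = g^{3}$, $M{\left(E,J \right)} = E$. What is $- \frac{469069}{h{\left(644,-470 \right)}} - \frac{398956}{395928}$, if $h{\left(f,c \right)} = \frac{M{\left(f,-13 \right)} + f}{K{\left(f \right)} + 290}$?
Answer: $- \frac{3100209474516232381}{31872204} \approx -9.727 \cdot 10^{10}$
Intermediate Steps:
$h{\left(f,c \right)} = \frac{2 f}{290 + f^{3}}$ ($h{\left(f,c \right)} = \frac{f + f}{f^{3} + 290} = \frac{2 f}{290 + f^{3}}$)
$- \frac{469069}{h{\left(644,-470 \right)}} - \frac{398956}{395928} = - \frac{469069}{2 \cdot 644 \frac{1}{290 + 644^{3}}} - \frac{398956}{395928} = - \frac{469069}{2 \cdot 644 \frac{1}{290 + 267089984}} - \frac{99739}{98982} = - \frac{469069}{2 \cdot 644 \cdot \frac{1}{267090274}} - \frac{99739}{98982} = - \frac{469069}{\frac{644}{133545137}} - \frac{99739}{98982} = \left(-469069\right) \frac{133545137}{644} - \frac{99739}{98982} = - \frac{62641883867453}{644} - \frac{99739}{98982} = - \frac{3100209474516232381}{31872204}$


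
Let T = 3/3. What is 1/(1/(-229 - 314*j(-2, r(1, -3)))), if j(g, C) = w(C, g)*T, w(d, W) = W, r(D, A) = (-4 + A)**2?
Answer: 399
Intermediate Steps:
T = 1 (T = 3*(1/3) = 1)
j(g, C) = g (j(g, C) = g*1 = g)
1/(1/(-229 - 314*j(-2, r(1, -3)))) = 1/(1/(-229 - 314*(-2))) = 1/(1/(-229 + 628)) = 1/(1/399) = 399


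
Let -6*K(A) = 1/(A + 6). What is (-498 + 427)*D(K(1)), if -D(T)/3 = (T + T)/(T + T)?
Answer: 213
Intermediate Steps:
K(A) = -1/(6*(6 + A)) (K(A) = -1/(6*(A + 6)) = -1/(6*(6 + A)))
D(T) = -3 (D(T) = -3*(T + T)/(T + T) = -3*2*T/(2*T) = -3*2*T*1/(2*T) = -3*1 = -3)
(-498 + 427)*D(K(1)) = (-498 + 427)*(-3) = -71*(-3) = 213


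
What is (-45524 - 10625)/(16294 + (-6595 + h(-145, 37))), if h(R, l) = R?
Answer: -56149/9554 ≈ -5.8770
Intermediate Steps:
(-45524 - 10625)/(16294 + (-6595 + h(-145, 37))) = (-45524 - 10625)/(16294 + (-6595 - 145)) = -56149/(16294 - 6740) = -56149/9554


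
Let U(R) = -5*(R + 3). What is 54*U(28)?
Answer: -8370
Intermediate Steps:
U(R) = -15 - 5*R (U(R) = -5*(3 + R) = -15 - 5*R)
54*U(28) = 54*(-15 - 5*28) = 54*(-15 - 140) = 54*(-155) = -8370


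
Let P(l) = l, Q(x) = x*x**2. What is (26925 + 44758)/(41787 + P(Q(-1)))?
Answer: 71683/41786 ≈ 1.7155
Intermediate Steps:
Q(x) = x**3
(26925 + 44758)/(41787 + P(Q(-1))) = (26925 + 44758)/(41787 + (-1)**3) = 71683/(41787 - 1) = 71683/41786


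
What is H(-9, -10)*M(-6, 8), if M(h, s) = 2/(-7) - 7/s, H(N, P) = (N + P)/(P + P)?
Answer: -247/224 ≈ -1.1027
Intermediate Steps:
H(N, P) = (N + P)/(2*P) (H(N, P) = (N + P)/((2*P)) = (N + P)*(1/(2*P)) = (N + P)/(2*P))
M(h, s) = -2/7 - 7/s (M(h, s) = 2*(-1/7) - 7/s = -2/7 - 7/s)
H(-9, -10)*M(-6, 8) = ((1/2)*(-9 - 10)/(-10))*(-2/7 - 7/8) = ((1/2)*(-1/10)*(-19))*(-2/7 - 7*1/8) = 19*(-2/7 - 7/8)/20 = (19/20)*(-65/56) = -247/224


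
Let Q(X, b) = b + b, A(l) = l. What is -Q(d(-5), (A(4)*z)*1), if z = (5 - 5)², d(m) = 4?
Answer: 0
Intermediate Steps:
z = 0 (z = 0² = 0)
Q(X, b) = 2*b
-Q(d(-5), (A(4)*z)*1) = -2*(4*0)*1 = -2*0*1 = -2*0 = -1*0 = 0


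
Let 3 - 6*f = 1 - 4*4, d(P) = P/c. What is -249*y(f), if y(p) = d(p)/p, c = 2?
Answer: -249/2 ≈ -124.50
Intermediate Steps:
d(P) = P/2
f = 3 (f = 1/2 - (1 - 4*4)/6 = 1/2 - (1 - 16)/6 = 1/2 - 1/6*(-15) = 1/2 + 5/2 = 3)
y(p) = 1/2 (y(p) = (p/2)/p = 1/2)
-249*y(f) = -249*1/2 = -249/2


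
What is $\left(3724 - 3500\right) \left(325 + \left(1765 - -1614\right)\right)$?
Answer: $829696$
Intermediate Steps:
$\left(3724 - 3500\right) \left(325 + \left(1765 - -1614\right)\right) = 224 \left(325 + \left(1765 + 1614\right)\right) = 224 \left(325 + 3379\right) = 224 \cdot 3704 = 829696$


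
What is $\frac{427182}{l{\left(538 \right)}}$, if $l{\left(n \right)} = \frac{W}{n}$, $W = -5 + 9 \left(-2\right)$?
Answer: $- \frac{229823916}{23} \approx -9.9924 \cdot 10^{6}$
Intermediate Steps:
$W = -23$ ($W = -5 - 18 = -23$)
$l{\left(n \right)} = - \frac{23}{n}$
$\frac{427182}{l{\left(538 \right)}} = \frac{427182}{\left(-23\right) \frac{1}{538}} = \frac{427182}{- \frac{23}{538}} = 427182 \left(- \frac{538}{23}\right) = - \frac{229823916}{23}$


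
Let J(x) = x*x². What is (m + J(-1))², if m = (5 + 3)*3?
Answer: 529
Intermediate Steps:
J(x) = x³
m = 24 (m = 8*3 = 24)
(m + J(-1))² = (24 + (-1)³)² = (24 - 1)² = 23² = 529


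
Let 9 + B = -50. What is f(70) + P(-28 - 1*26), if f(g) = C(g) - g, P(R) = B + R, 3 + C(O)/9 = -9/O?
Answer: -14781/70 ≈ -211.16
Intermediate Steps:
B = -59 (B = -9 - 50 = -59)
C(O) = -27 - 81/O (C(O) = -27 + 9*(-9/O) = -27 - 81/O)
P(R) = -59 + R
f(g) = -27 - g - 81/g (f(g) = (-27 - 81/g) - g = -27 - g - 81/g)
f(70) + P(-28 - 1*26) = (-27 - 1*70 - 81/70) + (-59 + (-28 - 1*26)) = (-27 - 70 - 81*1/70) + (-59 + (-28 - 26)) = (-27 - 70 - 81/70) + (-59 - 54) = -6871/70 - 113 = -14781/70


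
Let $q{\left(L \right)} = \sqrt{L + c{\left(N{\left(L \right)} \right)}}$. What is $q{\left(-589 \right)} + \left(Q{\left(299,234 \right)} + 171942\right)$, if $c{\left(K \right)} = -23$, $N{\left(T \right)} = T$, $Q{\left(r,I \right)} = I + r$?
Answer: $172475 + 6 i \sqrt{17} \approx 1.7248 \cdot 10^{5} + 24.739 i$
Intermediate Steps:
$q{\left(L \right)} = \sqrt{-23 + L}$ ($q{\left(L \right)} = \sqrt{L - 23} = \sqrt{-23 + L}$)
$q{\left(-589 \right)} + \left(Q{\left(299,234 \right)} + 171942\right) = \sqrt{-23 - 589} + \left(\left(234 + 299\right) + 171942\right) = \sqrt{-612} + \left(533 + 171942\right) = 6 i \sqrt{17} + 172475 = 172475 + 6 i \sqrt{17}$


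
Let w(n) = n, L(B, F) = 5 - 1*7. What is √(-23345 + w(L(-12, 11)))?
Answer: I*√23347 ≈ 152.8*I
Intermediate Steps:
L(B, F) = -2 (L(B, F) = 5 - 7 = -2)
√(-23345 + w(L(-12, 11))) = √(-23345 - 2) = √(-23347) = I*√23347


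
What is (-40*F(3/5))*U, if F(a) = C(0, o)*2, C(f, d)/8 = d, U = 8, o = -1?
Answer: 5120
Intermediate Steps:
C(f, d) = 8*d
F(a) = -16 (F(a) = (8*(-1))*2 = -8*2 = -16)
(-40*F(3/5))*U = -40*(-16)*8 = 640*8 = 5120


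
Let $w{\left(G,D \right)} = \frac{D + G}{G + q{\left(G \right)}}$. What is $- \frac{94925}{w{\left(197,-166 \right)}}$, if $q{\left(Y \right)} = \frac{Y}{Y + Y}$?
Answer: $- \frac{37495375}{62} \approx -6.0476 \cdot 10^{5}$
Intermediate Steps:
$q{\left(Y \right)} = \frac{1}{2}$ ($q{\left(Y \right)} = \frac{Y}{2 Y} = Y \frac{1}{2 Y} = \frac{1}{2}$)
$w{\left(G,D \right)} = \frac{D + G}{\frac{1}{2} + G}$ ($w{\left(G,D \right)} = \frac{D + G}{G + \frac{1}{2}} = \frac{D + G}{\frac{1}{2} + G}$)
$- \frac{94925}{w{\left(197,-166 \right)}} = - \frac{94925}{2 \frac{1}{1 + 2 \cdot 197} \left(-166 + 197\right)} = - \frac{94925}{2 \frac{1}{1 + 394} \cdot 31} = - \frac{94925}{2 \cdot \frac{1}{395} \cdot 31} = - \frac{94925}{\frac{62}{395}} = - \frac{94925 \cdot 395}{62} = \left(-1\right) \frac{37495375}{62} = - \frac{37495375}{62}$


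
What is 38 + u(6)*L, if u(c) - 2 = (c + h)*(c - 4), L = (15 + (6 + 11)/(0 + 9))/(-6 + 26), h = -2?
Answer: 418/9 ≈ 46.444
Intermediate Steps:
L = 38/45 (L = (15 + 17/9)/20 = (15 + 17*(1/9))*(1/20) = (15 + 17/9)*(1/20) = (152/9)*(1/20) = 38/45 ≈ 0.84444)
u(c) = 2 + (-4 + c)*(-2 + c) (u(c) = 2 + (c - 2)*(c - 4) = 2 + (-2 + c)*(-4 + c) = 2 + (-4 + c)*(-2 + c))
38 + u(6)*L = 38 + (10 + 6**2 - 6*6)*(38/45) = 38 + (10 + 36 - 36)*(38/45) = 38 + 10*(38/45) = 38 + 76/9 = 418/9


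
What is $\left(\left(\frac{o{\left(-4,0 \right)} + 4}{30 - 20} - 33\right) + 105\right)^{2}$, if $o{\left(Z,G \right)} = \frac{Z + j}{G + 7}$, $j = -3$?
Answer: $\frac{522729}{100} \approx 5227.3$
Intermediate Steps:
$o{\left(Z,G \right)} = \frac{-3 + Z}{7 + G}$ ($o{\left(Z,G \right)} = \frac{Z - 3}{G + 7} = \frac{-3 + Z}{7 + G}$)
$\left(\left(\frac{o{\left(-4,0 \right)} + 4}{30 - 20} - 33\right) + 105\right)^{2} = \left(\left(\frac{\frac{-3 - 4}{7 + 0} + 4}{30 - 20} - 33\right) + 105\right)^{2} = \left(\left(\frac{\frac{1}{7} \left(-7\right) + 4}{10} - 33\right) + 105\right)^{2} = \left(\left(\left(\frac{1}{7} \left(-7\right) + 4\right) \frac{1}{10} - 33\right) + 105\right)^{2} = \left(\left(\left(-1 + 4\right) \frac{1}{10} - 33\right) + 105\right)^{2} = \left(\left(3 \cdot \frac{1}{10} - 33\right) + 105\right)^{2} = \left(\left(\frac{3}{10} - 33\right) + 105\right)^{2} = \left(- \frac{327}{10} + 105\right)^{2} = \left(\frac{723}{10}\right)^{2} = \frac{522729}{100}$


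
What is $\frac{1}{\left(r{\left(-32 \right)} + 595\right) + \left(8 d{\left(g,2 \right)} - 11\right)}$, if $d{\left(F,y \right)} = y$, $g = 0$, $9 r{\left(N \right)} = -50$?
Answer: $\frac{9}{5350} \approx 0.0016822$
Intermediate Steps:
$r{\left(N \right)} = - \frac{50}{9}$ ($r{\left(N \right)} = \frac{1}{9} \left(-50\right) = - \frac{50}{9}$)
$\frac{1}{\left(r{\left(-32 \right)} + 595\right) + \left(8 d{\left(g,2 \right)} - 11\right)} = \frac{1}{\left(- \frac{50}{9} + 595\right) + \left(8 \cdot 2 - 11\right)} = \frac{1}{\frac{5305}{9} + \left(16 - 11\right)} = \frac{1}{\frac{5305}{9} + 5} = \frac{1}{\frac{5350}{9}} = \frac{9}{5350}$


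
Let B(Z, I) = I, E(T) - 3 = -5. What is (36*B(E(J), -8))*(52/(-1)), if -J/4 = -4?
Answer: 14976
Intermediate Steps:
J = 16 (J = -4*(-4) = 16)
E(T) = -2 (E(T) = 3 - 5 = -2)
(36*B(E(J), -8))*(52/(-1)) = (36*(-8))*(52/(-1)) = -14976*(-1) = -288*(-52) = 14976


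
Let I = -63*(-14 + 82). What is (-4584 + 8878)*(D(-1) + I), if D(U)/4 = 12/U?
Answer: -18601608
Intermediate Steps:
I = -4284 (I = -63*68 = -4284)
D(U) = 48/U (D(U) = 4*(12/U) = 48/U)
(-4584 + 8878)*(D(-1) + I) = (-4584 + 8878)*(48/(-1) - 4284) = 4294*(48*(-1) - 4284) = 4294*(-48 - 4284) = 4294*(-4332) = -18601608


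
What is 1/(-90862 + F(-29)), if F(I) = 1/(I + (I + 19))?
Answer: -39/3543619 ≈ -1.1006e-5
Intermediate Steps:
F(I) = 1/(19 + 2*I) (F(I) = 1/(I + (19 + I)) = 1/(19 + 2*I))
1/(-90862 + F(-29)) = 1/(-90862 + 1/(19 + 2*(-29))) = 1/(-90862 + 1/(19 - 58)) = 1/(-90862 + 1/(-39)) = 1/(-90862 - 1/39) = 1/(-3543619/39) = -39/3543619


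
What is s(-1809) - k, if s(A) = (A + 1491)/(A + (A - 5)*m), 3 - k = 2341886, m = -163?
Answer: 688216182541/293873 ≈ 2.3419e+6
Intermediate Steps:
k = -2341883 (k = 3 - 1*2341886 = 3 - 2341886 = -2341883)
s(A) = (1491 + A)/(815 - 162*A) (s(A) = (A + 1491)/(A + (A - 5)*(-163)) = (1491 + A)/(A + (-5 + A)*(-163)) = (1491 + A)/(A + (815 - 163*A)) = (1491 + A)/(815 - 162*A))
s(-1809) - k = (1491 - 1809)/(815 - 162*(-1809)) - 1*(-2341883) = -318/(815 + 293058) + 2341883 = -318/293873 + 2341883 = 688216182541/293873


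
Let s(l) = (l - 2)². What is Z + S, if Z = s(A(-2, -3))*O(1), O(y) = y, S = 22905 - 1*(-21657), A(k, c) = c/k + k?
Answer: 178273/4 ≈ 44568.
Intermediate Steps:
A(k, c) = k + c/k (A(k, c) = c/k + k = k + c/k)
S = 44562 (S = 22905 + 21657 = 44562)
s(l) = (-2 + l)²
Z = 25/4 (Z = (-2 + (-2 - 3/(-2)))²*1 = (-2 + (-2 - 3*(-½)))²*1 = (-2 + (-2 + 3/2))²*1 = (-2 - ½)²*1 = (-5/2)²*1 = (25/4)*1 = 25/4 ≈ 6.2500)
Z + S = 25/4 + 44562 = 178273/4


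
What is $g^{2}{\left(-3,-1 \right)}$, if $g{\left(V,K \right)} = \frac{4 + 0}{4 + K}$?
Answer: $\frac{16}{9} \approx 1.7778$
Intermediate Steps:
$g{\left(V,K \right)} = \frac{4}{4 + K}$
$g^{2}{\left(-3,-1 \right)} = \left(\frac{4}{4 - 1}\right)^{2} = \left(\frac{4}{3}\right)^{2} = \frac{16}{9}$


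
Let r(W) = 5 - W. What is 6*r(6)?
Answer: -6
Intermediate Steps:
6*r(6) = 6*(5 - 1*6) = 6*(5 - 6) = 6*(-1) = -6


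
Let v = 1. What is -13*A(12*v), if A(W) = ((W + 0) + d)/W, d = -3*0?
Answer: -13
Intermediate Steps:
d = 0
A(W) = 1 (A(W) = ((W + 0) + 0)/W = (W + 0)/W = W/W = 1)
-13*A(12*v) = -13*1 = -13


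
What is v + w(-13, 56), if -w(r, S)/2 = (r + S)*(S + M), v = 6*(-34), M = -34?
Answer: -2096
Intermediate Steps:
v = -204
w(r, S) = -2*(-34 + S)*(S + r) (w(r, S) = -2*(r + S)*(S - 34) = -2*(S + r)*(-34 + S) = -2*(-34 + S)*(S + r))
v + w(-13, 56) = -204 + (-2*56² + 68*56 + 68*(-13) - 2*56*(-13)) = -204 + (-2*3136 + 3808 - 884 + 1456) = -204 + (-6272 + 3808 - 884 + 1456) = -204 - 1892 = -2096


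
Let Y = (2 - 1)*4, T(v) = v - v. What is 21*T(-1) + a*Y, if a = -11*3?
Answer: -132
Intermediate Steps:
T(v) = 0
a = -33
Y = 4 (Y = 1*4 = 4)
21*T(-1) + a*Y = 21*0 - 33*4 = 0 - 132 = -132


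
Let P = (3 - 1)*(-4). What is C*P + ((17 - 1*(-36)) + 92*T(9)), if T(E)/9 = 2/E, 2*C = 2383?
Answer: -9295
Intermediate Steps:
C = 2383/2 (C = (½)*2383 = 2383/2 ≈ 1191.5)
T(E) = 18/E (T(E) = 9*(2/E) = 18/E)
P = -8 (P = 2*(-4) = -8)
C*P + ((17 - 1*(-36)) + 92*T(9)) = (2383/2)*(-8) + ((17 - 1*(-36)) + 92*(18/9)) = -9532 + ((17 + 36) + 92*(18*(⅑))) = -9532 + (53 + 92*2) = -9532 + (53 + 184) = -9532 + 237 = -9295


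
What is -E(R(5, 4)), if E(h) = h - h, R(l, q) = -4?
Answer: 0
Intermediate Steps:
E(h) = 0
-E(R(5, 4)) = -1*0 = 0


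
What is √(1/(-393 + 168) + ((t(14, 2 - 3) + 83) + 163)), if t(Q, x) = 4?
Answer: √56249/15 ≈ 15.811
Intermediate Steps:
√(1/(-393 + 168) + ((t(14, 2 - 3) + 83) + 163)) = √(1/(-393 + 168) + ((4 + 83) + 163)) = √(1/(-225) + (87 + 163)) = √(-1/225 + 250) = √(56249/225) = √56249/15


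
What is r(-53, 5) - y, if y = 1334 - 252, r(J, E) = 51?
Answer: -1031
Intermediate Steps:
y = 1082
r(-53, 5) - y = 51 - 1*1082 = 51 - 1082 = -1031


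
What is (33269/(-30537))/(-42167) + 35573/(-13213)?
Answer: -45805264739770/17013768060627 ≈ -2.6922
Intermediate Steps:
(33269/(-30537))/(-42167) + 35573/(-13213) = (33269*(-1/30537))*(-1/42167) + 35573*(-1/13213) = -33269/30537*(-1/42167) - 35573/13213 = 33269/1287653679 - 35573/13213 = -45805264739770/17013768060627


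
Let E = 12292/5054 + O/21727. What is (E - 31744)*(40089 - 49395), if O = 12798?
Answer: 2316809524322304/7843447 ≈ 2.9538e+8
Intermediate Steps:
E = 23696384/7843447 (E = 12292/5054 + 12798/21727 = 12292*(1/5054) + 12798*(1/21727) = 878/361 + 12798/21727 = 23696384/7843447 ≈ 3.0212)
(E - 31744)*(40089 - 49395) = (23696384/7843447 - 31744)*(40089 - 49395) = -248958685184/7843447*(-9306) = 2316809524322304/7843447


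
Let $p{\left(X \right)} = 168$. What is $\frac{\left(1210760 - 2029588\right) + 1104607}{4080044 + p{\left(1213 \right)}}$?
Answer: $\frac{15041}{214748} \approx 0.07004$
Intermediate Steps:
$\frac{\left(1210760 - 2029588\right) + 1104607}{4080044 + p{\left(1213 \right)}} = \frac{\left(1210760 - 2029588\right) + 1104607}{4080044 + 168} = \frac{-818828 + 1104607}{4080212} = 285779 \cdot \frac{1}{4080212} = \frac{15041}{214748}$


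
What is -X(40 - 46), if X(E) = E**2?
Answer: -36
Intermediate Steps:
-X(40 - 46) = -(40 - 46)**2 = -1*(-6)**2 = -1*36 = -36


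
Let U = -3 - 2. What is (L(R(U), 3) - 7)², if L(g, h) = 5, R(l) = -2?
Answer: 4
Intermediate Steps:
U = -5
(L(R(U), 3) - 7)² = (5 - 7)² = (-2)² = 4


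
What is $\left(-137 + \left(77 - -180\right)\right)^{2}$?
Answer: $14400$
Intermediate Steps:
$\left(-137 + \left(77 - -180\right)\right)^{2} = \left(-137 + \left(77 + 180\right)\right)^{2} = \left(-137 + 257\right)^{2} = 120^{2} = 14400$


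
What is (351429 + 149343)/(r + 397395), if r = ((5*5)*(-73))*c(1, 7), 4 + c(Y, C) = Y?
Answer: 83462/67145 ≈ 1.2430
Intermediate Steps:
c(Y, C) = -4 + Y
r = 5475 (r = ((5*5)*(-73))*(-4 + 1) = (25*(-73))*(-3) = -1825*(-3) = 5475)
(351429 + 149343)/(r + 397395) = (351429 + 149343)/(5475 + 397395) = 500772/402870 = 500772*(1/402870) = 83462/67145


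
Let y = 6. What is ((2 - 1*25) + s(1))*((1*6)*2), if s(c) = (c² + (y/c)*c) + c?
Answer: -180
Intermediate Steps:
s(c) = 6 + c + c² (s(c) = (c² + (6/c)*c) + c = (c² + 6) + c = (6 + c²) + c = 6 + c + c²)
((2 - 1*25) + s(1))*((1*6)*2) = ((2 - 1*25) + (6 + 1 + 1²))*((1*6)*2) = ((2 - 25) + (6 + 1 + 1))*(6*2) = (-23 + 8)*12 = -15*12 = -180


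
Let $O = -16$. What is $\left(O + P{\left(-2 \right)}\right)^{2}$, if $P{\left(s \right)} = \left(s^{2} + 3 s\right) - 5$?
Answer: $529$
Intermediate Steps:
$P{\left(s \right)} = -5 + s^{2} + 3 s$
$\left(O + P{\left(-2 \right)}\right)^{2} = \left(-16 + \left(-5 + \left(-2\right)^{2} + 3 \left(-2\right)\right)\right)^{2} = \left(-16 - 7\right)^{2} = \left(-23\right)^{2} = 529$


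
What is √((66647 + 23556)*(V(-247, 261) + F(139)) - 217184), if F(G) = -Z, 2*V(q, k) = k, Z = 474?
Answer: I*√124807658/2 ≈ 5585.9*I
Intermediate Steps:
V(q, k) = k/2
F(G) = -474 (F(G) = -1*474 = -474)
√((66647 + 23556)*(V(-247, 261) + F(139)) - 217184) = √((66647 + 23556)*((½)*261 - 474) - 217184) = √(90203*(261/2 - 474) - 217184) = √(90203*(-687/2) - 217184) = √(-61969461/2 - 217184) = √(-62403829/2) = I*√124807658/2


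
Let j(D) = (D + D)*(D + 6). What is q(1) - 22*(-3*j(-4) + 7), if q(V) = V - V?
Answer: -1210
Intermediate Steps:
q(V) = 0
j(D) = 2*D*(6 + D) (j(D) = (2*D)*(6 + D) = 2*D*(6 + D))
q(1) - 22*(-3*j(-4) + 7) = 0 - 22*(-6*(-4)*(6 - 4) + 7) = 0 - 22*(-6*(-4)*2 + 7) = 0 - 22*(-3*(-16) + 7) = 0 - 22*(48 + 7) = 0 - 22*55 = 0 - 1210 = -1210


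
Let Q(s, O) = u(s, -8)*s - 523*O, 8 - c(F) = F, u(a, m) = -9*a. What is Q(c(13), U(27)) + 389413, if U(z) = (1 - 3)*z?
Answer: 417430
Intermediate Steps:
c(F) = 8 - F
U(z) = -2*z
Q(s, O) = -523*O - 9*s² (Q(s, O) = (-9*s)*s - 523*O = -9*s² - 523*O = -523*O - 9*s²)
Q(c(13), U(27)) + 389413 = (-(-1046)*27 - 9*(8 - 1*13)²) + 389413 = (-523*(-54) - 9*(8 - 13)²) + 389413 = (28242 - 9*(-5)²) + 389413 = (28242 - 9*25) + 389413 = (28242 - 225) + 389413 = 28017 + 389413 = 417430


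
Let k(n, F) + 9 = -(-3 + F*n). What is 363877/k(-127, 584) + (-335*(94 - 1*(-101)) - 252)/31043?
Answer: 6432512237/2302210966 ≈ 2.7941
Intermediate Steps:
k(n, F) = -6 - F*n (k(n, F) = -9 - (-3 + F*n) = -9 + (3 - F*n) = -6 - F*n)
363877/k(-127, 584) + (-335*(94 - 1*(-101)) - 252)/31043 = 363877/(-6 - 1*584*(-127)) + (-335*(94 - 1*(-101)) - 252)/31043 = 363877/(-6 + 74168) + (-335*(94 + 101) - 252)*(1/31043) = 363877/74162 + (-335*195 - 252)*(1/31043) = 363877*(1/74162) + (-65325 - 252)*(1/31043) = 363877/74162 - 65577*1/31043 = 363877/74162 - 65577/31043 = 6432512237/2302210966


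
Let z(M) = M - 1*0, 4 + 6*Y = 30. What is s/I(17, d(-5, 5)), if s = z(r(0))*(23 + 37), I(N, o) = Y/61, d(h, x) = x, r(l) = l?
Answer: 0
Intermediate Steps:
Y = 13/3 (Y = -2/3 + (1/6)*30 = -2/3 + 5 = 13/3 ≈ 4.3333)
z(M) = M (z(M) = M + 0 = M)
I(N, o) = 13/183 (I(N, o) = (13/3)/61 = (13/3)*(1/61) = 13/183)
s = 0 (s = 0*(23 + 37) = 0*60 = 0)
s/I(17, d(-5, 5)) = 0/(13/183) = 0*(183/13) = 0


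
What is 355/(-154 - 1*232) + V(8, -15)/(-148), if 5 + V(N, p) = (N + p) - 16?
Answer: -10433/14282 ≈ -0.73050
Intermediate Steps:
V(N, p) = -21 + N + p (V(N, p) = -5 + ((N + p) - 16) = -5 + (-16 + N + p) = -21 + N + p)
355/(-154 - 1*232) + V(8, -15)/(-148) = 355/(-154 - 1*232) + (-21 + 8 - 15)/(-148) = 355/(-154 - 232) - 28*(-1/148) = 355/(-386) + 7/37 = 355*(-1/386) + 7/37 = -355/386 + 7/37 = -10433/14282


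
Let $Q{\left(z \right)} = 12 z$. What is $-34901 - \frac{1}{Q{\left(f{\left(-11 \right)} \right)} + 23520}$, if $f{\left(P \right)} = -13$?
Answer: $- \frac{815426965}{23364} \approx -34901.0$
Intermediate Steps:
$-34901 - \frac{1}{Q{\left(f{\left(-11 \right)} \right)} + 23520} = -34901 - \frac{1}{12 \left(-13\right) + 23520} = -34901 - \frac{1}{-156 + 23520} = -34901 - \frac{1}{23364} = - \frac{815426965}{23364}$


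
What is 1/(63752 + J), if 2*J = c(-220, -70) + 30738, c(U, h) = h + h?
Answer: 1/79051 ≈ 1.2650e-5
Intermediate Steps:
c(U, h) = 2*h
J = 15299 (J = (2*(-70) + 30738)/2 = (-140 + 30738)/2 = (½)*30598 = 15299)
1/(63752 + J) = 1/(63752 + 15299) = 1/79051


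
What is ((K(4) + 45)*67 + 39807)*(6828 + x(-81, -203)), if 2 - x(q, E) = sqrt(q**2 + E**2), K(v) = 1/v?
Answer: 585177325/2 - 171355*sqrt(47770)/4 ≈ 2.8323e+8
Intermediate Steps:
x(q, E) = 2 - sqrt(E**2 + q**2) (x(q, E) = 2 - sqrt(q**2 + E**2) = 2 - sqrt(E**2 + q**2))
((K(4) + 45)*67 + 39807)*(6828 + x(-81, -203)) = ((1/4 + 45)*67 + 39807)*(6828 + (2 - sqrt((-203)**2 + (-81)**2))) = ((1/4 + 45)*67 + 39807)*(6828 + (2 - sqrt(41209 + 6561))) = ((181/4)*67 + 39807)*(6828 + (2 - sqrt(47770))) = (12127/4 + 39807)*(6830 - sqrt(47770)) = 171355*(6830 - sqrt(47770))/4 = 585177325/2 - 171355*sqrt(47770)/4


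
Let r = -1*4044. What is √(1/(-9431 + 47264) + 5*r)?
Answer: I*√28941611637747/37833 ≈ 142.2*I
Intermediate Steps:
r = -4044
√(1/(-9431 + 47264) + 5*r) = √(1/(-9431 + 47264) + 5*(-4044)) = √(1/37833 - 20220) = √(-764983259/37833) = I*√28941611637747/37833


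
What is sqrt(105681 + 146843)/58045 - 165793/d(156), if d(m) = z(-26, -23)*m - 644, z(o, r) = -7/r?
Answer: 3813239/13720 + 2*sqrt(63131)/58045 ≈ 277.94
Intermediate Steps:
d(m) = -644 + 7*m/23 (d(m) = (-7/(-23))*m - 644 = (-7*(-1/23))*m - 644 = 7*m/23 - 644 = -644 + 7*m/23)
sqrt(105681 + 146843)/58045 - 165793/d(156) = sqrt(105681 + 146843)/58045 - 165793/(-644 + (7/23)*156) = sqrt(252524)*(1/58045) - 165793/(-644 + 1092/23) = (2*sqrt(63131))*(1/58045) - 165793/(-13720/23) = 2*sqrt(63131)/58045 - 165793*(-23/13720) = 2*sqrt(63131)/58045 + 3813239/13720 = 3813239/13720 + 2*sqrt(63131)/58045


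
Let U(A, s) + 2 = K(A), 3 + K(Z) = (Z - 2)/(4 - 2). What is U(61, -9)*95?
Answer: 4655/2 ≈ 2327.5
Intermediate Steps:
K(Z) = -4 + Z/2 (K(Z) = -3 + (Z - 2)/(4 - 2) = -3 + (-2 + Z)/2 = -3 + (-2 + Z)*(½) = -3 + (-1 + Z/2) = -4 + Z/2)
U(A, s) = -6 + A/2 (U(A, s) = -2 + (-4 + A/2) = -6 + A/2)
U(61, -9)*95 = (-6 + (½)*61)*95 = (-6 + 61/2)*95 = (49/2)*95 = 4655/2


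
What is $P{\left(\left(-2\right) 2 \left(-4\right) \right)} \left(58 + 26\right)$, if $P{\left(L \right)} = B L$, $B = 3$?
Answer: $4032$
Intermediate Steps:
$P{\left(L \right)} = 3 L$
$P{\left(\left(-2\right) 2 \left(-4\right) \right)} \left(58 + 26\right) = 3 \left(-2\right) 2 \left(-4\right) \left(58 + 26\right) = 3 \left(\left(-4\right) \left(-4\right)\right) 84 = 3 \cdot 16 \cdot 84 = 48 \cdot 84 = 4032$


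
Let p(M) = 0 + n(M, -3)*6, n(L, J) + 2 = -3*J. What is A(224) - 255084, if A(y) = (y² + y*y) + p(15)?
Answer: -154690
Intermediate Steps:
n(L, J) = -2 - 3*J
p(M) = 42 (p(M) = 0 + (-2 - 3*(-3))*6 = 0 + (-2 + 9)*6 = 0 + 7*6 = 0 + 42 = 42)
A(y) = 42 + 2*y² (A(y) = (y² + y*y) + 42 = (y² + y²) + 42 = 2*y² + 42 = 42 + 2*y²)
A(224) - 255084 = (42 + 2*224²) - 255084 = (42 + 2*50176) - 255084 = (42 + 100352) - 255084 = 100394 - 255084 = -154690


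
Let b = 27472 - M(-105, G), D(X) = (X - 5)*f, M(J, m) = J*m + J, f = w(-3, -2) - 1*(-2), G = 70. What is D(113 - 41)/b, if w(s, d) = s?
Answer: -67/34927 ≈ -0.0019183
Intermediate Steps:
f = -1 (f = -3 - 1*(-2) = -3 + 2 = -1)
M(J, m) = J + J*m
D(X) = 5 - X (D(X) = (X - 5)*(-1) = (-5 + X)*(-1) = 5 - X)
b = 34927 (b = 27472 - (-105)*(1 + 70) = 27472 - (-105)*71 = 27472 - 1*(-7455) = 27472 + 7455 = 34927)
D(113 - 41)/b = (5 - (113 - 41))/34927 = (5 - 1*72)*(1/34927) = (5 - 72)*(1/34927) = -67*1/34927 = -67/34927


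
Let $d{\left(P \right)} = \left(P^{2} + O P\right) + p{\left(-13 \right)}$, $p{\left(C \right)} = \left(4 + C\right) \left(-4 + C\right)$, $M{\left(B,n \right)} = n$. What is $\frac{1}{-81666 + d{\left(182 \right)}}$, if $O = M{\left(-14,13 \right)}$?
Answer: $- \frac{1}{46023} \approx -2.1728 \cdot 10^{-5}$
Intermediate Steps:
$p{\left(C \right)} = \left(-4 + C\right) \left(4 + C\right)$
$O = 13$
$d{\left(P \right)} = 153 + P^{2} + 13 P$ ($d{\left(P \right)} = \left(P^{2} + 13 P\right) - \left(16 - \left(-13\right)^{2}\right) = \left(P^{2} + 13 P\right) + \left(-16 + 169\right) = \left(P^{2} + 13 P\right) + 153 = 153 + P^{2} + 13 P$)
$\frac{1}{-81666 + d{\left(182 \right)}} = \frac{1}{-81666 + \left(153 + 182^{2} + 13 \cdot 182\right)} = \frac{1}{-81666 + \left(153 + 33124 + 2366\right)} = \frac{1}{-81666 + 35643} = \frac{1}{-46023} = - \frac{1}{46023}$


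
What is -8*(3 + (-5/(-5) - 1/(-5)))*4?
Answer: -672/5 ≈ -134.40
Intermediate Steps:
-8*(3 + (-5/(-5) - 1/(-5)))*4 = -8*(3 + (-5*(-⅕) - 1*(-⅕)))*4 = -8*(3 + (1 + ⅕))*4 = -8*(3 + 6/5)*4 = -168*4/5 = -8*84/5 = -672/5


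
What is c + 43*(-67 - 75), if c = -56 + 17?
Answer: -6145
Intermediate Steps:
c = -39
c + 43*(-67 - 75) = -39 + 43*(-67 - 75) = -39 + 43*(-142) = -39 - 6106 = -6145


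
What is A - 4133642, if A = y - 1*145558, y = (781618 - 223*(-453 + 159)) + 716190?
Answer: -2715830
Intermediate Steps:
y = 1563370 (y = (781618 - 223*(-294)) + 716190 = (781618 + 65562) + 716190 = 847180 + 716190 = 1563370)
A = 1417812 (A = 1563370 - 1*145558 = 1563370 - 145558 = 1417812)
A - 4133642 = 1417812 - 4133642 = -2715830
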